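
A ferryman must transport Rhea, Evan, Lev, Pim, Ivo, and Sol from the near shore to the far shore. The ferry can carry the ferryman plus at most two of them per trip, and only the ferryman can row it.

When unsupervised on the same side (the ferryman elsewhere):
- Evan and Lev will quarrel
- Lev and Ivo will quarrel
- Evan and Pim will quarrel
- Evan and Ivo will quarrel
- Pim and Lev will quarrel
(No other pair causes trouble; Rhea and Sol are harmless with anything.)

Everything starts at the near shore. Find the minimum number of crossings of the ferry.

9

Counting alone: the ferryman can take at most 2 across per trip to the far shore, so moving all 6 needs at least 3 loaded trips out, with a return between consecutive ones — at least 5 crossings.
The safety rule pushes this higher. Following every safe sequence of crossings, the most of the 6 that can be at the far shore as the ferry arrives there on crossings 5, 7 is 4, 5 respectively — never all 6.
So no plan with fewer than 9 crossings exists, and this one achieves 9:
1. Ferryman goes to the far shore with Evan and Lev.
2. Ferryman goes back to the near shore with Evan.
3. Ferryman goes to the far shore with Evan and Rhea.
4. Ferryman goes back to the near shore with Evan.
5. Ferryman goes to the far shore with Evan and Sol.
6. Ferryman goes back to the near shore with Evan.
7. Ferryman goes to the far shore with Ivo and Pim.
8. Ferryman goes back to the near shore with Lev.
9. Ferryman goes to the far shore with Evan and Lev.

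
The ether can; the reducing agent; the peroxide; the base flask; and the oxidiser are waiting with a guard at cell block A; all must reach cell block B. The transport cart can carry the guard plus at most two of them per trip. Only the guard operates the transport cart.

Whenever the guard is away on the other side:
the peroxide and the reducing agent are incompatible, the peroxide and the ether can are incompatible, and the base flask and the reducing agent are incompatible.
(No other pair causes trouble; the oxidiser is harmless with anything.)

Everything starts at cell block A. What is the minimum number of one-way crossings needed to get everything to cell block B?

5

Counting alone: the guard can take at most 2 across per trip to cell block B, so moving all 5 needs at least 3 loaded trips out, with a return between consecutive ones — at least 5 crossings.
The plan below uses exactly 5 crossings, so it is optimal:
1. Guard goes to cell block B with the ether can and the reducing agent.  [cell block A: the base flask, the oxidiser, the peroxide | cell block B: the ether can, the reducing agent]
2. Guard goes back to cell block A alone.  [cell block A: the base flask, the oxidiser, the peroxide | cell block B: the ether can, the reducing agent]
3. Guard goes to cell block B with the oxidiser.  [cell block A: the base flask, the peroxide | cell block B: the ether can, the oxidiser, the reducing agent]
4. Guard goes back to cell block A alone.  [cell block A: the base flask, the peroxide | cell block B: the ether can, the oxidiser, the reducing agent]
5. Guard goes to cell block B with the base flask and the peroxide.  [cell block A: — | cell block B: the base flask, the ether can, the oxidiser, the peroxide, the reducing agent]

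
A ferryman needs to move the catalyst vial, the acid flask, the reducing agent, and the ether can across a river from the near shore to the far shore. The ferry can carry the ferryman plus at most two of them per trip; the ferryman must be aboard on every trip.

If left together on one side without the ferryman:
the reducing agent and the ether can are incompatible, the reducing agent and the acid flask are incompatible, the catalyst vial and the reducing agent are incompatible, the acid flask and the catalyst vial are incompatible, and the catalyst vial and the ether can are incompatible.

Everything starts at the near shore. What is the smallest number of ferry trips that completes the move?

Counting alone: the ferryman can take at most 2 across per trip to the far shore, so moving all 4 needs at least 2 loaded trips out, with a return between consecutive ones — at least 3 crossings.
The safety rule pushes this higher. Following every safe sequence of crossings, the most of the 4 that can be at the far shore as the ferry arrives there on crossing 3 is 3 — never all 4.
So no plan with fewer than 5 crossings exists, and this one achieves 5:
1. Ferryman goes to the far shore with the catalyst vial and the reducing agent.  [the near shore: the acid flask, the ether can | the far shore: the catalyst vial, the reducing agent]
2. Ferryman goes back to the near shore with the catalyst vial.  [the near shore: the acid flask, the catalyst vial, the ether can | the far shore: the reducing agent]
3. Ferryman goes to the far shore with the acid flask and the ether can.  [the near shore: the catalyst vial | the far shore: the acid flask, the ether can, the reducing agent]
4. Ferryman goes back to the near shore with the reducing agent.  [the near shore: the catalyst vial, the reducing agent | the far shore: the acid flask, the ether can]
5. Ferryman goes to the far shore with the catalyst vial and the reducing agent.  [the near shore: — | the far shore: the acid flask, the catalyst vial, the ether can, the reducing agent]

5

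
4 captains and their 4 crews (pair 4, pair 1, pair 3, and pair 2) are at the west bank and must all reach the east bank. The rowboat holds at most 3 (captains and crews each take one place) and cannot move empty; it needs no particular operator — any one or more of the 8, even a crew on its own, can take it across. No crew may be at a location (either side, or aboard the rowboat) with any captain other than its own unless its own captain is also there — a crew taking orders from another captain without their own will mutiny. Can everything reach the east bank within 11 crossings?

Yes — this plan uses 9 crossings (≤ 11):
1. captain 4 and crew 4 cross → the east bank.
2. captain 4 crosses ← the west bank.
3. captain 1, captain 4, and crew 1 cross → the east bank.
4. captain 4 and crew 4 cross ← the west bank.
5. captain 2, captain 3, and captain 4 cross → the east bank.
6. crew 1 crosses ← the west bank.
7. crew 1 and crew 4 cross → the east bank.
8. crew 4 crosses ← the west bank.
9. crew 2, crew 3, and crew 4 cross → the east bank.

Yes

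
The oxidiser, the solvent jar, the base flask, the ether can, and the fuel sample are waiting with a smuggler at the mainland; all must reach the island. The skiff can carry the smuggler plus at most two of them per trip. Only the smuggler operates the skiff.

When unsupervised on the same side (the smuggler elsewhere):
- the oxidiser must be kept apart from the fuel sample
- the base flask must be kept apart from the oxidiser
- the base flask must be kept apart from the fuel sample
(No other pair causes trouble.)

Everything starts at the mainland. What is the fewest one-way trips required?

Counting alone: the smuggler can take at most 2 across per trip to the island, so moving all 5 needs at least 3 loaded trips out, with a return between consecutive ones — at least 5 crossings.
The safety rule pushes this higher. Following every safe sequence of crossings, the most of the 5 that can be at the island as the skiff arrives there on crossing 5 is 4 — never all 5.
So no plan with fewer than 7 crossings exists, and this one achieves 7:
1. Smuggler goes to the island with the base flask and the oxidiser.
2. Smuggler goes back to the mainland with the oxidiser.
3. Smuggler goes to the island with the oxidiser and the solvent jar.
4. Smuggler goes back to the mainland with the oxidiser.
5. Smuggler goes to the island with the ether can and the oxidiser.
6. Smuggler goes back to the mainland with the oxidiser.
7. Smuggler goes to the island with the fuel sample and the oxidiser.

7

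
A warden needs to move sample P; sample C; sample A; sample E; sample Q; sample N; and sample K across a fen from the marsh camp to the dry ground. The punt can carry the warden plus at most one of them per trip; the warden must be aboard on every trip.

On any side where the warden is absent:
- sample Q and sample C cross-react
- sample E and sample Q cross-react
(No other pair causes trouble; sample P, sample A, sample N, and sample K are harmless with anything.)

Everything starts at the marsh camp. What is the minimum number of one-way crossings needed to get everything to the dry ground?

Counting alone: the warden can take at most 1 across per trip to the dry ground, so moving all 7 needs at least 7 loaded trips out, with a return between consecutive ones — at least 13 crossings.
The safety rule pushes this higher. Following every safe sequence of crossings, the most of the 7 that can be at the dry ground as the punt arrives there on crossing 13 is 6 — never all 7.
So no plan with fewer than 15 crossings exists, and this one achieves 15:
1. Warden goes to the dry ground with sample Q.
2. Warden goes back to the marsh camp alone.
3. Warden goes to the dry ground with sample P.
4. Warden goes back to the marsh camp alone.
5. Warden goes to the dry ground with sample C.
6. Warden goes back to the marsh camp with sample Q.
7. Warden goes to the dry ground with sample E.
8. Warden goes back to the marsh camp alone.
9. Warden goes to the dry ground with sample A.
10. Warden goes back to the marsh camp alone.
11. Warden goes to the dry ground with sample N.
12. Warden goes back to the marsh camp alone.
13. Warden goes to the dry ground with sample K.
14. Warden goes back to the marsh camp alone.
15. Warden goes to the dry ground with sample Q.

15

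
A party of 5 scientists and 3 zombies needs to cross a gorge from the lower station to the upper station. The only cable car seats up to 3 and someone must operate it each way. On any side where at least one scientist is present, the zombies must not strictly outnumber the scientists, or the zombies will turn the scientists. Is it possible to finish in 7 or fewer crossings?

Yes

Yes — this plan uses 7 crossings (≤ 7):
1. 2 zombies → the upper station.  (the lower station: 5S 1Z; the upper station: 0S 2Z)
2. 1 zombie ← the lower station.  (the lower station: 5S 2Z; the upper station: 0S 1Z)
3. 2 scientists and 1 zombie → the upper station.  (the lower station: 3S 1Z; the upper station: 2S 2Z)
4. 1 zombie ← the lower station.  (the lower station: 3S 2Z; the upper station: 2S 1Z)
5. 1 scientist and 2 zombies → the upper station.  (the lower station: 2S 0Z; the upper station: 3S 3Z)
6. 1 zombie ← the lower station.  (the lower station: 2S 1Z; the upper station: 3S 2Z)
7. 2 scientists and 1 zombie → the upper station.  (the lower station: 0S 0Z; the upper station: 5S 3Z)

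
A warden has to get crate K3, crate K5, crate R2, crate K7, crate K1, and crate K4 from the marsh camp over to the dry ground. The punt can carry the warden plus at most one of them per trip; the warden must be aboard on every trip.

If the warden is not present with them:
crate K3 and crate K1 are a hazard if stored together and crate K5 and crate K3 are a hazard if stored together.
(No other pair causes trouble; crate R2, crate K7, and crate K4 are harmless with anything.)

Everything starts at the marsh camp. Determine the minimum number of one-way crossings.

13

Counting alone: the warden can take at most 1 across per trip to the dry ground, so moving all 6 needs at least 6 loaded trips out, with a return between consecutive ones — at least 11 crossings.
The safety rule pushes this higher. Following every safe sequence of crossings, the most of the 6 that can be at the dry ground as the punt arrives there on crossing 11 is 5 — never all 6.
So no plan with fewer than 13 crossings exists, and this one achieves 13:
1. Warden goes to the dry ground with crate K3.
2. Warden goes back to the marsh camp alone.
3. Warden goes to the dry ground with crate K5.
4. Warden goes back to the marsh camp with crate K3.
5. Warden goes to the dry ground with crate K1.
6. Warden goes back to the marsh camp alone.
7. Warden goes to the dry ground with crate R2.
8. Warden goes back to the marsh camp alone.
9. Warden goes to the dry ground with crate K7.
10. Warden goes back to the marsh camp alone.
11. Warden goes to the dry ground with crate K4.
12. Warden goes back to the marsh camp alone.
13. Warden goes to the dry ground with crate K3.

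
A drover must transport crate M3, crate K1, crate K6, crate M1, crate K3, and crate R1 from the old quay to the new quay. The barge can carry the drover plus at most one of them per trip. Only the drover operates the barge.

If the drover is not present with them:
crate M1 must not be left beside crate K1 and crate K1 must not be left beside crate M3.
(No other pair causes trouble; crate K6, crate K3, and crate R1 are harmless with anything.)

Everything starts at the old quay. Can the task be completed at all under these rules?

Yes

1. Drover goes to the new quay with crate K1.
2. Drover goes back to the old quay alone.
3. Drover goes to the new quay with crate M3.
4. Drover goes back to the old quay with crate K1.
5. Drover goes to the new quay with crate M1.
6. Drover goes back to the old quay alone.
7. Drover goes to the new quay with crate K6.
8. Drover goes back to the old quay alone.
9. Drover goes to the new quay with crate K3.
10. Drover goes back to the old quay alone.
11. Drover goes to the new quay with crate R1.
12. Drover goes back to the old quay alone.
13. Drover goes to the new quay with crate K1.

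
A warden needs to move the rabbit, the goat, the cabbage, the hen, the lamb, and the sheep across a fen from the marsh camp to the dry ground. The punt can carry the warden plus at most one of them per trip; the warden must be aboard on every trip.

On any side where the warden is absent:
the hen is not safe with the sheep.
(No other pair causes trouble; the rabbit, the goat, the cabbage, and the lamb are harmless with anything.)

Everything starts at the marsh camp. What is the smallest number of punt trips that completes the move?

Counting alone: the warden can take at most 1 across per trip to the dry ground, so moving all 6 needs at least 6 loaded trips out, with a return between consecutive ones — at least 11 crossings.
The plan below uses exactly 11 crossings, so it is optimal:
1. Warden goes to the dry ground with the hen.  [the marsh camp: the cabbage, the goat, the lamb, the rabbit, the sheep | the dry ground: the hen]
2. Warden goes back to the marsh camp alone.  [the marsh camp: the cabbage, the goat, the lamb, the rabbit, the sheep | the dry ground: the hen]
3. Warden goes to the dry ground with the rabbit.  [the marsh camp: the cabbage, the goat, the lamb, the sheep | the dry ground: the hen, the rabbit]
4. Warden goes back to the marsh camp alone.  [the marsh camp: the cabbage, the goat, the lamb, the sheep | the dry ground: the hen, the rabbit]
5. Warden goes to the dry ground with the goat.  [the marsh camp: the cabbage, the lamb, the sheep | the dry ground: the goat, the hen, the rabbit]
6. Warden goes back to the marsh camp alone.  [the marsh camp: the cabbage, the lamb, the sheep | the dry ground: the goat, the hen, the rabbit]
7. Warden goes to the dry ground with the cabbage.  [the marsh camp: the lamb, the sheep | the dry ground: the cabbage, the goat, the hen, the rabbit]
8. Warden goes back to the marsh camp alone.  [the marsh camp: the lamb, the sheep | the dry ground: the cabbage, the goat, the hen, the rabbit]
9. Warden goes to the dry ground with the lamb.  [the marsh camp: the sheep | the dry ground: the cabbage, the goat, the hen, the lamb, the rabbit]
10. Warden goes back to the marsh camp alone.  [the marsh camp: the sheep | the dry ground: the cabbage, the goat, the hen, the lamb, the rabbit]
11. Warden goes to the dry ground with the sheep.  [the marsh camp: — | the dry ground: the cabbage, the goat, the hen, the lamb, the rabbit, the sheep]

11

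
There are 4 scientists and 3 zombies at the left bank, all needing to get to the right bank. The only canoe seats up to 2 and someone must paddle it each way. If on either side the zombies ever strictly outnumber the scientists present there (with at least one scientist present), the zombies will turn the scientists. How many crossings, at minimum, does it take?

11

Counting alone: each trip to the right bank takes at most 2 across and each return brings at least 1 back, so after t trips out (and t−1 returns) at most 2t − (t−1) of the 7 are across; that first reaches 7 at t = 6, so at least 11 crossings are needed.
The plan below uses exactly 11 crossings, so it is optimal:
1. 2 zombies → the right bank.  (the left bank: 4S 1Z; the right bank: 0S 2Z)
2. 1 zombie ← the left bank.  (the left bank: 4S 2Z; the right bank: 0S 1Z)
3. 2 zombies → the right bank.  (the left bank: 4S 0Z; the right bank: 0S 3Z)
4. 1 zombie ← the left bank.  (the left bank: 4S 1Z; the right bank: 0S 2Z)
5. 2 scientists → the right bank.  (the left bank: 2S 1Z; the right bank: 2S 2Z)
6. 1 zombie ← the left bank.  (the left bank: 2S 2Z; the right bank: 2S 1Z)
7. 1 scientist and 1 zombie → the right bank.  (the left bank: 1S 1Z; the right bank: 3S 2Z)
8. 1 scientist ← the left bank.  (the left bank: 2S 1Z; the right bank: 2S 2Z)
9. 1 scientist and 1 zombie → the right bank.  (the left bank: 1S 0Z; the right bank: 3S 3Z)
10. 1 zombie ← the left bank.  (the left bank: 1S 1Z; the right bank: 3S 2Z)
11. 1 scientist and 1 zombie → the right bank.  (the left bank: 0S 0Z; the right bank: 4S 3Z)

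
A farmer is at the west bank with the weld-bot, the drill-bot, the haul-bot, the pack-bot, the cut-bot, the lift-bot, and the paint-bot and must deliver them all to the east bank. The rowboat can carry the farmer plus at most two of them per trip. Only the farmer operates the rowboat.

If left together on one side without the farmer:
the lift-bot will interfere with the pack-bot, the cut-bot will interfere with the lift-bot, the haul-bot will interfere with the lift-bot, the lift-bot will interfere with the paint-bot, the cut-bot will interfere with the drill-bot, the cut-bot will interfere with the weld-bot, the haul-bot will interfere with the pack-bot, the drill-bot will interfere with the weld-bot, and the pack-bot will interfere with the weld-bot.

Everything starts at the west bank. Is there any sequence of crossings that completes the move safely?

No

Whatever the first load, the items left behind include a forbidden pair without the farmer. No opening move is safe, so no plan exists.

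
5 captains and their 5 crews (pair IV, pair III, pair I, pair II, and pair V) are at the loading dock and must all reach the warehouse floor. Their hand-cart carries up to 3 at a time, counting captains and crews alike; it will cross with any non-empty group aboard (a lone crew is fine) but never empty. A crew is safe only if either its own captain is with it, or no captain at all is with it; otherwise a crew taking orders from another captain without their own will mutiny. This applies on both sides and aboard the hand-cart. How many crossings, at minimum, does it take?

11

Counting alone: each trip to the warehouse floor takes at most 3 across and each return brings at least 1 back, so after t trips out (and t−1 returns) at most 3t − (t−1) of the 10 are across; that first reaches 10 at t = 5, so at least 9 crossings are needed.
The safety rule pushes this higher. Following every safe sequence of crossings, the most of the 10 that can be at the warehouse floor as the hand-cart arrives there on crossing 9 is 9 — never all 10.
So no plan with fewer than 11 crossings exists, and this one achieves 11:
1. captain IV and crew IV cross → the warehouse floor.
2. captain IV crosses ← the loading dock.
3. crew I, crew II, and crew III cross → the warehouse floor.
4. crew IV crosses ← the loading dock.
5. captain I, captain II, and captain III cross → the warehouse floor.
6. captain III and crew III cross ← the loading dock.
7. captain III, captain IV, and captain V cross → the warehouse floor.
8. crew I crosses ← the loading dock.
9. crew III and crew IV cross → the warehouse floor.
10. crew IV crosses ← the loading dock.
11. crew I, crew IV, and crew V cross → the warehouse floor.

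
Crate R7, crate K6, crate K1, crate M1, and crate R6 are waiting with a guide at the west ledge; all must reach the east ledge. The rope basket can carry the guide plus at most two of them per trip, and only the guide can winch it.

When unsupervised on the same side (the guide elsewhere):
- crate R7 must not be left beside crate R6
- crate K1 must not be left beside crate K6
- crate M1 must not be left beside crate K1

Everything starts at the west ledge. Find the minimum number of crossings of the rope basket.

Counting alone: the guide can take at most 2 across per trip to the east ledge, so moving all 5 needs at least 3 loaded trips out, with a return between consecutive ones — at least 5 crossings.
The plan below uses exactly 5 crossings, so it is optimal:
1. Guide goes to the east ledge with crate K1 and crate R7.  [the west ledge: crate K6, crate M1, crate R6 | the east ledge: crate K1, crate R7]
2. Guide goes back to the west ledge alone.  [the west ledge: crate K6, crate M1, crate R6 | the east ledge: crate K1, crate R7]
3. Guide goes to the east ledge with crate K6 and crate M1.  [the west ledge: crate R6 | the east ledge: crate K1, crate K6, crate M1, crate R7]
4. Guide goes back to the west ledge with crate K1.  [the west ledge: crate K1, crate R6 | the east ledge: crate K6, crate M1, crate R7]
5. Guide goes to the east ledge with crate K1 and crate R6.  [the west ledge: — | the east ledge: crate K1, crate K6, crate M1, crate R6, crate R7]

5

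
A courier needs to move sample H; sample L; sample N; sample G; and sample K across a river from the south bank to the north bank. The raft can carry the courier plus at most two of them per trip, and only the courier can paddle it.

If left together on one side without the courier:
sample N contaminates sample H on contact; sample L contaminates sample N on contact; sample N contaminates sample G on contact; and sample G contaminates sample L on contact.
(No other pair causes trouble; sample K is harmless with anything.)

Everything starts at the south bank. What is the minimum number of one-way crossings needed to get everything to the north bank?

7

Counting alone: the courier can take at most 2 across per trip to the north bank, so moving all 5 needs at least 3 loaded trips out, with a return between consecutive ones — at least 5 crossings.
The safety rule pushes this higher. Following every safe sequence of crossings, the most of the 5 that can be at the north bank as the raft arrives there on crossing 5 is 4 — never all 5.
So no plan with fewer than 7 crossings exists, and this one achieves 7:
1. Courier goes to the north bank with sample L and sample N.  [the south bank: sample G, sample H, sample K | the north bank: sample L, sample N]
2. Courier goes back to the south bank with sample L.  [the south bank: sample G, sample H, sample K, sample L | the north bank: sample N]
3. Courier goes to the north bank with sample H and sample L.  [the south bank: sample G, sample K | the north bank: sample H, sample L, sample N]
4. Courier goes back to the south bank with sample N.  [the south bank: sample G, sample K, sample N | the north bank: sample H, sample L]
5. Courier goes to the north bank with sample K and sample N.  [the south bank: sample G | the north bank: sample H, sample K, sample L, sample N]
6. Courier goes back to the south bank with sample N.  [the south bank: sample G, sample N | the north bank: sample H, sample K, sample L]
7. Courier goes to the north bank with sample G and sample N.  [the south bank: — | the north bank: sample G, sample H, sample K, sample L, sample N]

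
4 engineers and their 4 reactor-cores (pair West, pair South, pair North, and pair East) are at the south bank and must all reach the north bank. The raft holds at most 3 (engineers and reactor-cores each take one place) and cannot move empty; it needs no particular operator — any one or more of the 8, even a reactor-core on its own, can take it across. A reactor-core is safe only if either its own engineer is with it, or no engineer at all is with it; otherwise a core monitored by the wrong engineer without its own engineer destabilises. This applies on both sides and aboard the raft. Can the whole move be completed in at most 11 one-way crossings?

Yes — this plan uses 9 crossings (≤ 11):
1. engineer West and reactor-core West cross → the north bank.
2. engineer West crosses ← the south bank.
3. engineer South, engineer West, and reactor-core South cross → the north bank.
4. engineer West and reactor-core West cross ← the south bank.
5. engineer East, engineer North, and engineer West cross → the north bank.
6. reactor-core South crosses ← the south bank.
7. reactor-core South and reactor-core West cross → the north bank.
8. reactor-core West crosses ← the south bank.
9. reactor-core East, reactor-core North, and reactor-core West cross → the north bank.

Yes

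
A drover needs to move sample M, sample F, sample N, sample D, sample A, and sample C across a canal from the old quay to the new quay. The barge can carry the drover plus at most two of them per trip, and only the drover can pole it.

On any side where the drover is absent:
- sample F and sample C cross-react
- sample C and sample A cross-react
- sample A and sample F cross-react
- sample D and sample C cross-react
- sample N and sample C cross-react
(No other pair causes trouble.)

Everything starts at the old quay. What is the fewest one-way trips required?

Counting alone: the drover can take at most 2 across per trip to the new quay, so moving all 6 needs at least 3 loaded trips out, with a return between consecutive ones — at least 5 crossings.
The safety rule pushes this higher. Following every safe sequence of crossings, the most of the 6 that can be at the new quay as the barge arrives there on crossings 5, 7 is 4, 5 respectively — never all 6.
So no plan with fewer than 9 crossings exists, and this one achieves 9:
1. Drover goes to the new quay with sample C and sample F.
2. Drover goes back to the old quay with sample F.
3. Drover goes to the new quay with sample F and sample M.
4. Drover goes back to the old quay with sample F.
5. Drover goes to the new quay with sample F and sample N.
6. Drover goes back to the old quay with sample C.
7. Drover goes to the new quay with sample A and sample D.
8. Drover goes back to the old quay with sample F.
9. Drover goes to the new quay with sample C and sample F.

9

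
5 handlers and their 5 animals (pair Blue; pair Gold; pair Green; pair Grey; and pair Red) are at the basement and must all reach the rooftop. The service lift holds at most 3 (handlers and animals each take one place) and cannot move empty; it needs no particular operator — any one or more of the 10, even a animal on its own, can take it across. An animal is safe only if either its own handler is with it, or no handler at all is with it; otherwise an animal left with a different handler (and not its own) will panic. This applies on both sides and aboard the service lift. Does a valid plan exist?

Yes

1. animal Blue and handler Blue cross → the rooftop.
2. handler Blue crosses ← the basement.
3. animal Gold, animal Green, and animal Grey cross → the rooftop.
4. animal Blue crosses ← the basement.
5. handler Gold, handler Green, and handler Grey cross → the rooftop.
6. animal Gold and handler Gold cross ← the basement.
7. handler Blue, handler Gold, and handler Red cross → the rooftop.
8. animal Green crosses ← the basement.
9. animal Blue and animal Gold cross → the rooftop.
10. animal Blue crosses ← the basement.
11. animal Blue, animal Green, and animal Red cross → the rooftop.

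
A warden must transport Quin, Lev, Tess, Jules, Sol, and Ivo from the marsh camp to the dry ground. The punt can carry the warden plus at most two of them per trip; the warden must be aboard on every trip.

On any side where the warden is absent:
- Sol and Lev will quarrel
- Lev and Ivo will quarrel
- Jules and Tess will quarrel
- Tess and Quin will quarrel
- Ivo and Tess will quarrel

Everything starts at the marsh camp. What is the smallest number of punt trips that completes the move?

7

Counting alone: the warden can take at most 2 across per trip to the dry ground, so moving all 6 needs at least 3 loaded trips out, with a return between consecutive ones — at least 5 crossings.
The safety rule pushes this higher. Following every safe sequence of crossings, the most of the 6 that can be at the dry ground as the punt arrives there on crossing 5 is 5 — never all 6.
So no plan with fewer than 7 crossings exists, and this one achieves 7:
1. Warden goes to the dry ground with Lev and Tess.
2. Warden goes back to the marsh camp alone.
3. Warden goes to the dry ground with Jules and Quin.
4. Warden goes back to the marsh camp with Tess.
5. Warden goes to the dry ground with Ivo and Sol.
6. Warden goes back to the marsh camp with Lev.
7. Warden goes to the dry ground with Lev and Tess.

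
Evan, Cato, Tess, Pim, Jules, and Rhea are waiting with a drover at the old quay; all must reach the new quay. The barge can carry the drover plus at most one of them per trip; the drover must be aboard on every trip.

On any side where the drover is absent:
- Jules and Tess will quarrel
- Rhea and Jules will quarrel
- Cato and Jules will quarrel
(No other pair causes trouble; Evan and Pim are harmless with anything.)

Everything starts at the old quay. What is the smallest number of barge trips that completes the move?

Following every safe sequence of crossings from the start, the most of the 6 that can be at the new quay as the barge arrives there on crossings 1, 3, 5, 7 is 1, 2, 3, 4 respectively; the best ever achieved is 4 of 6.
From crossing 9 on, no configuration arises that was not already reachable earlier: only 36 distinct safe configurations (who is on which side, and where the barge is) can ever be reached, none of them has everyone across, and every continuation just revisits them. So no valid plan exists.

impossible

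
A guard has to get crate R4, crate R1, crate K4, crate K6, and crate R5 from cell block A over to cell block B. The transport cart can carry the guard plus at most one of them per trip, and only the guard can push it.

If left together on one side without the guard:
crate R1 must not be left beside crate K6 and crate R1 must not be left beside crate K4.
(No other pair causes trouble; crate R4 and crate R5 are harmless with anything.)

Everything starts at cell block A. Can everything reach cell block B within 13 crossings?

Yes

Yes — this plan uses 11 crossings (≤ 13):
1. Guard goes to cell block B with crate R1.  [cell block A: crate K4, crate K6, crate R4, crate R5 | cell block B: crate R1]
2. Guard goes back to cell block A alone.  [cell block A: crate K4, crate K6, crate R4, crate R5 | cell block B: crate R1]
3. Guard goes to cell block B with crate R4.  [cell block A: crate K4, crate K6, crate R5 | cell block B: crate R1, crate R4]
4. Guard goes back to cell block A alone.  [cell block A: crate K4, crate K6, crate R5 | cell block B: crate R1, crate R4]
5. Guard goes to cell block B with crate K4.  [cell block A: crate K6, crate R5 | cell block B: crate K4, crate R1, crate R4]
6. Guard goes back to cell block A with crate R1.  [cell block A: crate K6, crate R1, crate R5 | cell block B: crate K4, crate R4]
7. Guard goes to cell block B with crate K6.  [cell block A: crate R1, crate R5 | cell block B: crate K4, crate K6, crate R4]
8. Guard goes back to cell block A alone.  [cell block A: crate R1, crate R5 | cell block B: crate K4, crate K6, crate R4]
9. Guard goes to cell block B with crate R5.  [cell block A: crate R1 | cell block B: crate K4, crate K6, crate R4, crate R5]
10. Guard goes back to cell block A alone.  [cell block A: crate R1 | cell block B: crate K4, crate K6, crate R4, crate R5]
11. Guard goes to cell block B with crate R1.  [cell block A: — | cell block B: crate K4, crate K6, crate R1, crate R4, crate R5]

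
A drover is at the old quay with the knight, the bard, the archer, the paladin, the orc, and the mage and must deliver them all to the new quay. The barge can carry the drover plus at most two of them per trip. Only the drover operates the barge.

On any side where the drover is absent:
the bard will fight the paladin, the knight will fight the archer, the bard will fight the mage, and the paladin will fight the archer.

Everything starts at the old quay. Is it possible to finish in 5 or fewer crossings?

Counting alone: the drover can take at most 2 across per trip to the new quay, so moving all 6 needs at least 3 loaded trips out, with a return between consecutive ones — at least 5 crossings.
The safety rule pushes this higher. Following every safe sequence of crossings, the most of the 6 that can be at the new quay as the barge arrives there on crossing 5 is 5 — never all 6.
So the move cannot be finished within 5 crossings. (The shortest complete plan takes 7:)
1. Drover goes to the new quay with the archer and the bard.  [the old quay: the knight, the mage, the orc, the paladin | the new quay: the archer, the bard]
2. Drover goes back to the old quay alone.  [the old quay: the knight, the mage, the orc, the paladin | the new quay: the archer, the bard]
3. Drover goes to the new quay with the knight and the paladin.  [the old quay: the mage, the orc | the new quay: the archer, the bard, the knight, the paladin]
4. Drover goes back to the old quay with the archer and the bard.  [the old quay: the archer, the bard, the mage, the orc | the new quay: the knight, the paladin]
5. Drover goes to the new quay with the mage and the orc.  [the old quay: the archer, the bard | the new quay: the knight, the mage, the orc, the paladin]
6. Drover goes back to the old quay alone.  [the old quay: the archer, the bard | the new quay: the knight, the mage, the orc, the paladin]
7. Drover goes to the new quay with the archer and the bard.  [the old quay: — | the new quay: the archer, the bard, the knight, the mage, the orc, the paladin]

No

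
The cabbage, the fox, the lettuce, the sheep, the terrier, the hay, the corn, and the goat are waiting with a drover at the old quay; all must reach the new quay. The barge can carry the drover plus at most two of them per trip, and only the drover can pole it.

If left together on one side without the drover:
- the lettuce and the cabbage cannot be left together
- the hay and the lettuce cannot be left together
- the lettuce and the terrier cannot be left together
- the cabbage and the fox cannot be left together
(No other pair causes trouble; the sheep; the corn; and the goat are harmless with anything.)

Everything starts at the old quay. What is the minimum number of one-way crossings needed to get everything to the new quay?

9

Counting alone: the drover can take at most 2 across per trip to the new quay, so moving all 8 needs at least 4 loaded trips out, with a return between consecutive ones — at least 7 crossings.
The safety rule pushes this higher. Following every safe sequence of crossings, the most of the 8 that can be at the new quay as the barge arrives there on crossing 7 is 7 — never all 8.
So no plan with fewer than 9 crossings exists, and this one achieves 9:
1. Drover goes to the new quay with the cabbage and the lettuce.
2. Drover goes back to the old quay with the cabbage.
3. Drover goes to the new quay with the cabbage and the sheep.
4. Drover goes back to the old quay with the lettuce.
5. Drover goes to the new quay with the hay and the terrier.
6. Drover goes back to the old quay alone.
7. Drover goes to the new quay with the corn and the goat.
8. Drover goes back to the old quay alone.
9. Drover goes to the new quay with the fox and the lettuce.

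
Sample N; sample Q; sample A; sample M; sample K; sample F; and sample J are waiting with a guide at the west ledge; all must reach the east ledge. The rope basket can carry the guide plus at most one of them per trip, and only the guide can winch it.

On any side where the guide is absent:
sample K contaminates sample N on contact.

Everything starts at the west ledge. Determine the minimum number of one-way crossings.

Counting alone: the guide can take at most 1 across per trip to the east ledge, so moving all 7 needs at least 7 loaded trips out, with a return between consecutive ones — at least 13 crossings.
The plan below uses exactly 13 crossings, so it is optimal:
1. Guide goes to the east ledge with sample N.  [the west ledge: sample A, sample F, sample J, sample K, sample M, sample Q | the east ledge: sample N]
2. Guide goes back to the west ledge alone.  [the west ledge: sample A, sample F, sample J, sample K, sample M, sample Q | the east ledge: sample N]
3. Guide goes to the east ledge with sample Q.  [the west ledge: sample A, sample F, sample J, sample K, sample M | the east ledge: sample N, sample Q]
4. Guide goes back to the west ledge alone.  [the west ledge: sample A, sample F, sample J, sample K, sample M | the east ledge: sample N, sample Q]
5. Guide goes to the east ledge with sample A.  [the west ledge: sample F, sample J, sample K, sample M | the east ledge: sample A, sample N, sample Q]
6. Guide goes back to the west ledge alone.  [the west ledge: sample F, sample J, sample K, sample M | the east ledge: sample A, sample N, sample Q]
7. Guide goes to the east ledge with sample M.  [the west ledge: sample F, sample J, sample K | the east ledge: sample A, sample M, sample N, sample Q]
8. Guide goes back to the west ledge alone.  [the west ledge: sample F, sample J, sample K | the east ledge: sample A, sample M, sample N, sample Q]
9. Guide goes to the east ledge with sample F.  [the west ledge: sample J, sample K | the east ledge: sample A, sample F, sample M, sample N, sample Q]
10. Guide goes back to the west ledge alone.  [the west ledge: sample J, sample K | the east ledge: sample A, sample F, sample M, sample N, sample Q]
11. Guide goes to the east ledge with sample J.  [the west ledge: sample K | the east ledge: sample A, sample F, sample J, sample M, sample N, sample Q]
12. Guide goes back to the west ledge alone.  [the west ledge: sample K | the east ledge: sample A, sample F, sample J, sample M, sample N, sample Q]
13. Guide goes to the east ledge with sample K.  [the west ledge: — | the east ledge: sample A, sample F, sample J, sample K, sample M, sample N, sample Q]

13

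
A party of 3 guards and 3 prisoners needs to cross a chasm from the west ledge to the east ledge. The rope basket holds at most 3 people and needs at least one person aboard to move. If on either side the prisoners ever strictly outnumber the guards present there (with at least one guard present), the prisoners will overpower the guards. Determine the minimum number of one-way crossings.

Counting alone: each trip to the east ledge takes at most 3 across and each return brings at least 1 back, so after t trips out (and t−1 returns) at most 3t − (t−1) of the 6 are across; that first reaches 6 at t = 3, so at least 5 crossings are needed.
The plan below uses exactly 5 crossings, so it is optimal:
1. 2 prisoners → the east ledge.  (the west ledge: 3G 1P; the east ledge: 0G 2P)
2. 1 prisoner ← the west ledge.  (the west ledge: 3G 2P; the east ledge: 0G 1P)
3. 3 guards → the east ledge.  (the west ledge: 0G 2P; the east ledge: 3G 1P)
4. 1 prisoner ← the west ledge.  (the west ledge: 0G 3P; the east ledge: 3G 0P)
5. 3 prisoners → the east ledge.  (the west ledge: 0G 0P; the east ledge: 3G 3P)

5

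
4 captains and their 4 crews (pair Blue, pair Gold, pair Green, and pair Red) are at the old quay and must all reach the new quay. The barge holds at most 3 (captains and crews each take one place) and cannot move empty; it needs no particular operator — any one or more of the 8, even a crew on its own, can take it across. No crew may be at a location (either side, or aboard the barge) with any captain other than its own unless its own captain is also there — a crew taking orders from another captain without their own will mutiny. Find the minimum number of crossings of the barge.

Counting alone: each trip to the new quay takes at most 3 across and each return brings at least 1 back, so after t trips out (and t−1 returns) at most 3t − (t−1) of the 8 are across; that first reaches 8 at t = 4, so at least 7 crossings are needed.
The safety rule pushes this higher. Following every safe sequence of crossings, the most of the 8 that can be at the new quay as the barge arrives there on crossing 7 is 7 — never all 8.
So no plan with fewer than 9 crossings exists, and this one achieves 9:
1. captain Blue and crew Blue cross → the new quay.
2. captain Blue crosses ← the old quay.
3. captain Blue, captain Gold, and crew Gold cross → the new quay.
4. captain Blue and crew Blue cross ← the old quay.
5. captain Blue, captain Green, and captain Red cross → the new quay.
6. crew Gold crosses ← the old quay.
7. crew Blue and crew Gold cross → the new quay.
8. crew Blue crosses ← the old quay.
9. crew Blue, crew Green, and crew Red cross → the new quay.

9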